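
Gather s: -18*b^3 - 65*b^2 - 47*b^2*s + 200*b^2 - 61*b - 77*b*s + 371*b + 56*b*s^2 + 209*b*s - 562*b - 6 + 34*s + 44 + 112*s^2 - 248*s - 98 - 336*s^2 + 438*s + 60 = -18*b^3 + 135*b^2 - 252*b + s^2*(56*b - 224) + s*(-47*b^2 + 132*b + 224)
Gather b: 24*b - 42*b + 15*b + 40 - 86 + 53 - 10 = -3*b - 3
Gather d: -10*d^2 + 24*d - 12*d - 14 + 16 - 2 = -10*d^2 + 12*d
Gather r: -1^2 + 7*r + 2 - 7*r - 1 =0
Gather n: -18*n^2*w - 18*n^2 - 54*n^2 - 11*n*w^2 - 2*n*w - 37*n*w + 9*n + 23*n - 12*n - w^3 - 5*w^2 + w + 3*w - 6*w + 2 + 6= n^2*(-18*w - 72) + n*(-11*w^2 - 39*w + 20) - w^3 - 5*w^2 - 2*w + 8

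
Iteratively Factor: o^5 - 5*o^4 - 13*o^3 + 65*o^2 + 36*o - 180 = (o - 2)*(o^4 - 3*o^3 - 19*o^2 + 27*o + 90) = (o - 2)*(o + 3)*(o^3 - 6*o^2 - o + 30) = (o - 2)*(o + 2)*(o + 3)*(o^2 - 8*o + 15) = (o - 5)*(o - 2)*(o + 2)*(o + 3)*(o - 3)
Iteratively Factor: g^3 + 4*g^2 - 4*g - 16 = (g + 2)*(g^2 + 2*g - 8) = (g - 2)*(g + 2)*(g + 4)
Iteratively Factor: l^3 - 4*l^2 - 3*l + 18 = (l - 3)*(l^2 - l - 6) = (l - 3)*(l + 2)*(l - 3)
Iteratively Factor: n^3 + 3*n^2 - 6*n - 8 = (n + 1)*(n^2 + 2*n - 8) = (n - 2)*(n + 1)*(n + 4)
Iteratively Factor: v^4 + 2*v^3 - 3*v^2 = (v + 3)*(v^3 - v^2) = (v - 1)*(v + 3)*(v^2) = v*(v - 1)*(v + 3)*(v)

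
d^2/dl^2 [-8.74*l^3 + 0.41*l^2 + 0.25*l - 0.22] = 0.82 - 52.44*l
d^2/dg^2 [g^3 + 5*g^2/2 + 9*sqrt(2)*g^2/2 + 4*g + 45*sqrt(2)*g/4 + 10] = 6*g + 5 + 9*sqrt(2)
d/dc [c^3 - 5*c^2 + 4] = c*(3*c - 10)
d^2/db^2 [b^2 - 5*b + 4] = 2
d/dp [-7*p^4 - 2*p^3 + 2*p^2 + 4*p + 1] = -28*p^3 - 6*p^2 + 4*p + 4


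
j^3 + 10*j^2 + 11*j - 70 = (j - 2)*(j + 5)*(j + 7)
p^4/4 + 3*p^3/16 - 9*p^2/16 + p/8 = p*(p/4 + 1/2)*(p - 1)*(p - 1/4)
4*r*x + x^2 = x*(4*r + x)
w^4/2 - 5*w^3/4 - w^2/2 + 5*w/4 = w*(w/2 + 1/2)*(w - 5/2)*(w - 1)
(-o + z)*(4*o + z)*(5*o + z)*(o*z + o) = -20*o^4*z - 20*o^4 + 11*o^3*z^2 + 11*o^3*z + 8*o^2*z^3 + 8*o^2*z^2 + o*z^4 + o*z^3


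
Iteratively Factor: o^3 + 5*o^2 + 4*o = (o + 1)*(o^2 + 4*o) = o*(o + 1)*(o + 4)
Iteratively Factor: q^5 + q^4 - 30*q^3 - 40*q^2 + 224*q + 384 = (q + 3)*(q^4 - 2*q^3 - 24*q^2 + 32*q + 128) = (q + 2)*(q + 3)*(q^3 - 4*q^2 - 16*q + 64) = (q - 4)*(q + 2)*(q + 3)*(q^2 - 16) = (q - 4)^2*(q + 2)*(q + 3)*(q + 4)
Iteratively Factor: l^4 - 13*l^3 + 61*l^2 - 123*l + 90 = (l - 5)*(l^3 - 8*l^2 + 21*l - 18) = (l - 5)*(l - 3)*(l^2 - 5*l + 6) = (l - 5)*(l - 3)*(l - 2)*(l - 3)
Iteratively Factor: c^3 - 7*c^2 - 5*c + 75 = (c - 5)*(c^2 - 2*c - 15) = (c - 5)*(c + 3)*(c - 5)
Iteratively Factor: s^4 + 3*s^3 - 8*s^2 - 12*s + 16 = (s + 4)*(s^3 - s^2 - 4*s + 4) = (s + 2)*(s + 4)*(s^2 - 3*s + 2) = (s - 2)*(s + 2)*(s + 4)*(s - 1)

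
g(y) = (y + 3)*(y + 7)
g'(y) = 2*y + 10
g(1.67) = 40.49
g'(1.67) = 13.34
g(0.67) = 28.15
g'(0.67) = 11.34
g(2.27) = 48.85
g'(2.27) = 14.54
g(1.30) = 35.69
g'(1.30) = 12.60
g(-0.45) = 16.70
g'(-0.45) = 9.10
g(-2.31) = 3.24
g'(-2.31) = 5.38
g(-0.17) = 19.33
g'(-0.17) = 9.66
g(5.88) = 114.37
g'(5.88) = 21.76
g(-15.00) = 96.00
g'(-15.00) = -20.00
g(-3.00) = 0.00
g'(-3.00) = 4.00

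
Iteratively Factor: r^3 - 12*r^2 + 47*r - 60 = (r - 3)*(r^2 - 9*r + 20) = (r - 5)*(r - 3)*(r - 4)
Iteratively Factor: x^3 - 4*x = (x)*(x^2 - 4) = x*(x + 2)*(x - 2)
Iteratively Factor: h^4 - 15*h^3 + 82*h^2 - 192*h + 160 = (h - 4)*(h^3 - 11*h^2 + 38*h - 40) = (h - 4)*(h - 2)*(h^2 - 9*h + 20) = (h - 5)*(h - 4)*(h - 2)*(h - 4)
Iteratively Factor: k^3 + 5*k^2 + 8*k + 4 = (k + 2)*(k^2 + 3*k + 2) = (k + 1)*(k + 2)*(k + 2)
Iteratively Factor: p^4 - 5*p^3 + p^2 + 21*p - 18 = (p - 3)*(p^3 - 2*p^2 - 5*p + 6) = (p - 3)*(p + 2)*(p^2 - 4*p + 3) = (p - 3)*(p - 1)*(p + 2)*(p - 3)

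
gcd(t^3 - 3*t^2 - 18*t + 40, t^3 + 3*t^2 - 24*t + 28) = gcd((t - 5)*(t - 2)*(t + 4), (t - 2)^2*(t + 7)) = t - 2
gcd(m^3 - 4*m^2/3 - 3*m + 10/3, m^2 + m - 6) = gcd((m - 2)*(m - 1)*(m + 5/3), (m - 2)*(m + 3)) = m - 2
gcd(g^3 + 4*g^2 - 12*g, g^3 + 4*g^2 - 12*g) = g^3 + 4*g^2 - 12*g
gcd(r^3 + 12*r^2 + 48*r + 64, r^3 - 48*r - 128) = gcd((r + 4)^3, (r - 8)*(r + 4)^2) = r^2 + 8*r + 16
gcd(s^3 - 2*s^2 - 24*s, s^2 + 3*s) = s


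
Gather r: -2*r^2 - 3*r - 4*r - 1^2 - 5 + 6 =-2*r^2 - 7*r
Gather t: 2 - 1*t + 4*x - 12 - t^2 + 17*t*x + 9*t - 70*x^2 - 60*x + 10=-t^2 + t*(17*x + 8) - 70*x^2 - 56*x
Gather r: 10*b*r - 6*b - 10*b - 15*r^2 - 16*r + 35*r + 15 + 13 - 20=-16*b - 15*r^2 + r*(10*b + 19) + 8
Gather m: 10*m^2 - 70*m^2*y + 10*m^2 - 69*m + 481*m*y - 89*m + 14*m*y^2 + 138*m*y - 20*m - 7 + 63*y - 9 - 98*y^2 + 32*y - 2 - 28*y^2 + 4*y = m^2*(20 - 70*y) + m*(14*y^2 + 619*y - 178) - 126*y^2 + 99*y - 18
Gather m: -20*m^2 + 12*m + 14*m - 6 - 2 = -20*m^2 + 26*m - 8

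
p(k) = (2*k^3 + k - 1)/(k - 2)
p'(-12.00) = -44.09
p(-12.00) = 247.79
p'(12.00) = 51.83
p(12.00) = 346.70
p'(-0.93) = -1.70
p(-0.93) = 1.21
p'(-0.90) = -1.62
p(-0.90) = 1.16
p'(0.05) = -0.27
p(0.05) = 0.49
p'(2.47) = -63.08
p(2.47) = 67.25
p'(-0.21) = -0.32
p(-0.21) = 0.56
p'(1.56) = -77.57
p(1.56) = -18.53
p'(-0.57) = -0.85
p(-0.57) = 0.76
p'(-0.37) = -0.51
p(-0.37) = 0.62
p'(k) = (6*k^2 + 1)/(k - 2) - (2*k^3 + k - 1)/(k - 2)^2 = (4*k^3 - 12*k^2 - 1)/(k^2 - 4*k + 4)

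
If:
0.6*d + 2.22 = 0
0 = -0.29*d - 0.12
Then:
No Solution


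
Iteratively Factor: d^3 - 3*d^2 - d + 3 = (d - 3)*(d^2 - 1) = (d - 3)*(d - 1)*(d + 1)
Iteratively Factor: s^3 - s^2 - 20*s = (s - 5)*(s^2 + 4*s) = s*(s - 5)*(s + 4)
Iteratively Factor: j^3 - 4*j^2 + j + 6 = (j + 1)*(j^2 - 5*j + 6) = (j - 3)*(j + 1)*(j - 2)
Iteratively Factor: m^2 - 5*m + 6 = (m - 3)*(m - 2)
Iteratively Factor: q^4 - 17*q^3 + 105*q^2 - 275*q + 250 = (q - 5)*(q^3 - 12*q^2 + 45*q - 50) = (q - 5)^2*(q^2 - 7*q + 10) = (q - 5)^3*(q - 2)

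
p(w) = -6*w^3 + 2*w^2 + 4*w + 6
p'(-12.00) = -2636.00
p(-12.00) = 10614.00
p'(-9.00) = -1490.00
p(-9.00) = 4506.00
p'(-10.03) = -1846.94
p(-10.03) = 6221.24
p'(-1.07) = -20.89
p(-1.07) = 11.36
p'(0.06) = 4.18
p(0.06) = 6.25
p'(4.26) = -305.62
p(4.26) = -404.52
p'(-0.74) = -8.82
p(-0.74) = 6.57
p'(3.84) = -246.06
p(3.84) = -288.89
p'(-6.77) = -848.07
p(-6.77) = 1932.32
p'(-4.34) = -352.40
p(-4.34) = 516.79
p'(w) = -18*w^2 + 4*w + 4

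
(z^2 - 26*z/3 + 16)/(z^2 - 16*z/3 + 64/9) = 3*(z - 6)/(3*z - 8)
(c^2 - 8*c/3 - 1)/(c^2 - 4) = (c^2 - 8*c/3 - 1)/(c^2 - 4)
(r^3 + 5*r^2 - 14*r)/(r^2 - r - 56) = r*(r - 2)/(r - 8)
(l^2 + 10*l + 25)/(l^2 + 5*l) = (l + 5)/l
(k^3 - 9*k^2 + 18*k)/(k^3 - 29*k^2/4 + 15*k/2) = 4*(k - 3)/(4*k - 5)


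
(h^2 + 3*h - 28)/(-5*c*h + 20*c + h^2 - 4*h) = (-h - 7)/(5*c - h)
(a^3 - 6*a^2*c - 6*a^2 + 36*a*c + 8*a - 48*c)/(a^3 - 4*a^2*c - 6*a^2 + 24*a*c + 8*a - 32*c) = (a - 6*c)/(a - 4*c)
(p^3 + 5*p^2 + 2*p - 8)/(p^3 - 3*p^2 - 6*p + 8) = (p + 4)/(p - 4)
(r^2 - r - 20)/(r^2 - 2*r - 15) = (r + 4)/(r + 3)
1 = 1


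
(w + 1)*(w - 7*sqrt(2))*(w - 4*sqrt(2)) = w^3 - 11*sqrt(2)*w^2 + w^2 - 11*sqrt(2)*w + 56*w + 56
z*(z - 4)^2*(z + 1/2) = z^4 - 15*z^3/2 + 12*z^2 + 8*z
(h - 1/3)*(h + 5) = h^2 + 14*h/3 - 5/3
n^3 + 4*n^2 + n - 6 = (n - 1)*(n + 2)*(n + 3)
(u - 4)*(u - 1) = u^2 - 5*u + 4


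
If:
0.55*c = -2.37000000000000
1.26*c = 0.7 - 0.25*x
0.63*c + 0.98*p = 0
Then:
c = -4.31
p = 2.77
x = 24.52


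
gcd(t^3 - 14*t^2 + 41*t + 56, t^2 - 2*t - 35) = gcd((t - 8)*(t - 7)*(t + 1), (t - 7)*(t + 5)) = t - 7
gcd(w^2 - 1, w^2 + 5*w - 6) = w - 1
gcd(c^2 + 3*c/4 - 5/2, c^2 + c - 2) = c + 2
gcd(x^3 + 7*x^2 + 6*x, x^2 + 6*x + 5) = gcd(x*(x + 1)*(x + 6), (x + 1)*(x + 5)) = x + 1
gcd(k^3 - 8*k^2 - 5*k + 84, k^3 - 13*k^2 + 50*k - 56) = k^2 - 11*k + 28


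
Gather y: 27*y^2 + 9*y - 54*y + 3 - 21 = 27*y^2 - 45*y - 18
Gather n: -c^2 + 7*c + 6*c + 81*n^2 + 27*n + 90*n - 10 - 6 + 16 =-c^2 + 13*c + 81*n^2 + 117*n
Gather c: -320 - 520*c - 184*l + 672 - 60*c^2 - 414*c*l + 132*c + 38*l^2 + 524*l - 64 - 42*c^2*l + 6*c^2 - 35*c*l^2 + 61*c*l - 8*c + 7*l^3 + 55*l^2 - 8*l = c^2*(-42*l - 54) + c*(-35*l^2 - 353*l - 396) + 7*l^3 + 93*l^2 + 332*l + 288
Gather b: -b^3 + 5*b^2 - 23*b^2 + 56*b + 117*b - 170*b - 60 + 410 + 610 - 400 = -b^3 - 18*b^2 + 3*b + 560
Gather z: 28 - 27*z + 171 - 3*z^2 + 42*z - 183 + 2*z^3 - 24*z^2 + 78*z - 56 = 2*z^3 - 27*z^2 + 93*z - 40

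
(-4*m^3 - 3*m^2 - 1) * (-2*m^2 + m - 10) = 8*m^5 + 2*m^4 + 37*m^3 + 32*m^2 - m + 10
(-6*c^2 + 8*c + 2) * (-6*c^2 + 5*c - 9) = 36*c^4 - 78*c^3 + 82*c^2 - 62*c - 18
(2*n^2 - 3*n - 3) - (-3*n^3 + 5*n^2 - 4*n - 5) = 3*n^3 - 3*n^2 + n + 2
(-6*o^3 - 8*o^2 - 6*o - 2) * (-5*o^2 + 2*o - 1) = 30*o^5 + 28*o^4 + 20*o^3 + 6*o^2 + 2*o + 2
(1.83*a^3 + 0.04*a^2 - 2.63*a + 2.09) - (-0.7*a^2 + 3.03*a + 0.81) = 1.83*a^3 + 0.74*a^2 - 5.66*a + 1.28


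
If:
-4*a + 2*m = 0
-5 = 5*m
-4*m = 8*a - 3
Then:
No Solution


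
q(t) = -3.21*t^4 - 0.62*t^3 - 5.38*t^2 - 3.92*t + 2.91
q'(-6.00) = 2767.12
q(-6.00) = -4193.49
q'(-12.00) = 22044.88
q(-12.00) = -66215.97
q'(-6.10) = 2906.94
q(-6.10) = -4477.15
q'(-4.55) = 1216.01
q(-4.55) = -1408.02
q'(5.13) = -1841.54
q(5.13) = -2465.67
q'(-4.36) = 1071.84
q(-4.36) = -1190.87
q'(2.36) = -208.45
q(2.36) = -144.03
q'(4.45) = -1220.11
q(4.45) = -1434.47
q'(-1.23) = 30.39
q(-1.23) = -6.60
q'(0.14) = -5.50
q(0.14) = 2.25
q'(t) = -12.84*t^3 - 1.86*t^2 - 10.76*t - 3.92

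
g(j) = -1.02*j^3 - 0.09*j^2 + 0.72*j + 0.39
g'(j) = -3.06*j^2 - 0.18*j + 0.72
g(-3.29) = 33.37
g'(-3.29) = -31.81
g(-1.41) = 2.06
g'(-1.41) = -5.11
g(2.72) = -18.84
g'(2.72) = -22.41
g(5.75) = -192.36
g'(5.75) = -101.49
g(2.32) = -11.16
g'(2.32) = -16.17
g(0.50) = 0.60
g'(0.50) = -0.14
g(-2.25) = 9.93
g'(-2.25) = -14.37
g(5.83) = -200.59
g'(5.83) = -104.34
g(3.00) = -25.80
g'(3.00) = -27.36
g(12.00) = -1766.49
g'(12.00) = -442.08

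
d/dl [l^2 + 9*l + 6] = 2*l + 9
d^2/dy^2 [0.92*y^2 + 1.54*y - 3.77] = 1.84000000000000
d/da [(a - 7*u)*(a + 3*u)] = 2*a - 4*u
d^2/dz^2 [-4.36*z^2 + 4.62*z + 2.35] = -8.72000000000000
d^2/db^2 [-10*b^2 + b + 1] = -20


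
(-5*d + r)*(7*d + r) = -35*d^2 + 2*d*r + r^2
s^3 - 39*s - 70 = (s - 7)*(s + 2)*(s + 5)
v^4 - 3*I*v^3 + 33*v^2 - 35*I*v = v*(v - 7*I)*(v - I)*(v + 5*I)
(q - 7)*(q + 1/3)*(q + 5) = q^3 - 5*q^2/3 - 107*q/3 - 35/3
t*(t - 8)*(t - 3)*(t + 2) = t^4 - 9*t^3 + 2*t^2 + 48*t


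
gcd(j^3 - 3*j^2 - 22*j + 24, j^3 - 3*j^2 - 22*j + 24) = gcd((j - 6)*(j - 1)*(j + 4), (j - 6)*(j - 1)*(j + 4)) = j^3 - 3*j^2 - 22*j + 24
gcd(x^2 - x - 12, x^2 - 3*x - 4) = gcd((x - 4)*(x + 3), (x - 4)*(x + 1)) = x - 4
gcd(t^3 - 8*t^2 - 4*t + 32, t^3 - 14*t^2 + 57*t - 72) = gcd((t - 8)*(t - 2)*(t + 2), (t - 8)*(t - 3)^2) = t - 8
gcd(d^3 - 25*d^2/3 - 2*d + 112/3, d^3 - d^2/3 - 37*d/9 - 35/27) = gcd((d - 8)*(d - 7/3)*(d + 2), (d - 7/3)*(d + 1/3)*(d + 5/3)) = d - 7/3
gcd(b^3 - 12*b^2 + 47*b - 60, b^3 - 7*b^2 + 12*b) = b^2 - 7*b + 12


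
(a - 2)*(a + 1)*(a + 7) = a^3 + 6*a^2 - 9*a - 14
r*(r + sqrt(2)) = r^2 + sqrt(2)*r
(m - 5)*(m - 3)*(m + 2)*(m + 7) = m^4 + m^3 - 43*m^2 + 23*m + 210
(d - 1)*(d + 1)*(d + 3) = d^3 + 3*d^2 - d - 3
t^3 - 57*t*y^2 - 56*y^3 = (t - 8*y)*(t + y)*(t + 7*y)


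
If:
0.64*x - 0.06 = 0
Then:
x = 0.09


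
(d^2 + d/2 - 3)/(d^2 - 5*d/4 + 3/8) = 4*(2*d^2 + d - 6)/(8*d^2 - 10*d + 3)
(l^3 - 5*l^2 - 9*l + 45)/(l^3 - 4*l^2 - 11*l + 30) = (l - 3)/(l - 2)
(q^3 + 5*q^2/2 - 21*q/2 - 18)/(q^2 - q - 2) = (-q^3 - 5*q^2/2 + 21*q/2 + 18)/(-q^2 + q + 2)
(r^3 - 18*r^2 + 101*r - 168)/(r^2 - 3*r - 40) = (r^2 - 10*r + 21)/(r + 5)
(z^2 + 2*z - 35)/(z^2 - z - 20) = (z + 7)/(z + 4)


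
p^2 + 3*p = p*(p + 3)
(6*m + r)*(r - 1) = 6*m*r - 6*m + r^2 - r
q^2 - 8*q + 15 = (q - 5)*(q - 3)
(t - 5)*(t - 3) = t^2 - 8*t + 15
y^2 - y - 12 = (y - 4)*(y + 3)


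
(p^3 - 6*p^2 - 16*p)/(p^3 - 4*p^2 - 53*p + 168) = p*(p + 2)/(p^2 + 4*p - 21)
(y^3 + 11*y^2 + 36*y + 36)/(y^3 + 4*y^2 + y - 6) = (y + 6)/(y - 1)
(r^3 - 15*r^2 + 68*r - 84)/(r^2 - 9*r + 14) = r - 6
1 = 1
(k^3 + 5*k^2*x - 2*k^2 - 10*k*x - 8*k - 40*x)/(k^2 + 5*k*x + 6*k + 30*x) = (k^2 - 2*k - 8)/(k + 6)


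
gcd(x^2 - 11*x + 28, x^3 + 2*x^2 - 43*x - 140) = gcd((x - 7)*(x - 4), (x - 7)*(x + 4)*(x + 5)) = x - 7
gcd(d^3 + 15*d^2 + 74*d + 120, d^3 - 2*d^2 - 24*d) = d + 4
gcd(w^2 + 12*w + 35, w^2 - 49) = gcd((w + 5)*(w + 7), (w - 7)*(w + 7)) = w + 7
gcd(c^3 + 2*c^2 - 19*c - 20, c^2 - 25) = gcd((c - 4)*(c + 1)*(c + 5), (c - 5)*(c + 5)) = c + 5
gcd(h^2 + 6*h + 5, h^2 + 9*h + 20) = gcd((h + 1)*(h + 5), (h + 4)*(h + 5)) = h + 5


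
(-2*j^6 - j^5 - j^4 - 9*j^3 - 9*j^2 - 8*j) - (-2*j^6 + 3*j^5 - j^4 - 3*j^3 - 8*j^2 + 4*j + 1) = -4*j^5 - 6*j^3 - j^2 - 12*j - 1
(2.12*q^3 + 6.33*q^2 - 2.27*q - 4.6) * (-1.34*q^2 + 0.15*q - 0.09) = -2.8408*q^5 - 8.1642*q^4 + 3.8005*q^3 + 5.2538*q^2 - 0.4857*q + 0.414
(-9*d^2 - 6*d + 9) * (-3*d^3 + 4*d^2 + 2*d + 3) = 27*d^5 - 18*d^4 - 69*d^3 - 3*d^2 + 27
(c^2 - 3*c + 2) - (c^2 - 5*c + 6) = 2*c - 4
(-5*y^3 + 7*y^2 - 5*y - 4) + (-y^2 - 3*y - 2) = -5*y^3 + 6*y^2 - 8*y - 6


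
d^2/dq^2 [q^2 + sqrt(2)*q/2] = 2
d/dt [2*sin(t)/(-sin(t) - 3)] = -6*cos(t)/(sin(t) + 3)^2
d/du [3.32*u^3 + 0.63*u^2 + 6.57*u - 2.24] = 9.96*u^2 + 1.26*u + 6.57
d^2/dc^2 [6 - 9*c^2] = -18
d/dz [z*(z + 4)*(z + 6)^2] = 4*z^3 + 48*z^2 + 168*z + 144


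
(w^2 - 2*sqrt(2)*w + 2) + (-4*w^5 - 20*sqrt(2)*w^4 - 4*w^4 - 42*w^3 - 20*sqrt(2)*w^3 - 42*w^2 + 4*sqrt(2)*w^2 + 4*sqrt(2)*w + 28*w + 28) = -4*w^5 - 20*sqrt(2)*w^4 - 4*w^4 - 42*w^3 - 20*sqrt(2)*w^3 - 41*w^2 + 4*sqrt(2)*w^2 + 2*sqrt(2)*w + 28*w + 30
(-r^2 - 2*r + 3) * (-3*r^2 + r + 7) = 3*r^4 + 5*r^3 - 18*r^2 - 11*r + 21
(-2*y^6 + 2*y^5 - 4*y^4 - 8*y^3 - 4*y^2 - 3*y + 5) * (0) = 0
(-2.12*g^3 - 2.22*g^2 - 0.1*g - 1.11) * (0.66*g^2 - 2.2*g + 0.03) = -1.3992*g^5 + 3.1988*g^4 + 4.7544*g^3 - 0.5792*g^2 + 2.439*g - 0.0333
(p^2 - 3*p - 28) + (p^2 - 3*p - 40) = 2*p^2 - 6*p - 68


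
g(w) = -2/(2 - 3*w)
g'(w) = -6/(2 - 3*w)^2 = -6/(3*w - 2)^2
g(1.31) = 1.04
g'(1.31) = -1.61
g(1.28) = 1.09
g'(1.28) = -1.77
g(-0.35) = -0.66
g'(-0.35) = -0.64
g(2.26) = 0.42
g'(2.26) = -0.26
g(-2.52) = -0.21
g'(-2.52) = -0.07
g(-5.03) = -0.12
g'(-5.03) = -0.02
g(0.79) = 5.41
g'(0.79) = -43.83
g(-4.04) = -0.14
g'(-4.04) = -0.03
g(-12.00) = -0.05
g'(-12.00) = 0.00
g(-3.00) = -0.18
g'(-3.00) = -0.05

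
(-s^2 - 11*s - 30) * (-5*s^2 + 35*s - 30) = 5*s^4 + 20*s^3 - 205*s^2 - 720*s + 900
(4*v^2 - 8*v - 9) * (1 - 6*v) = -24*v^3 + 52*v^2 + 46*v - 9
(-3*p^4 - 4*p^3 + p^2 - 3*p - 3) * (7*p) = -21*p^5 - 28*p^4 + 7*p^3 - 21*p^2 - 21*p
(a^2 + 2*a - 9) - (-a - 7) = a^2 + 3*a - 2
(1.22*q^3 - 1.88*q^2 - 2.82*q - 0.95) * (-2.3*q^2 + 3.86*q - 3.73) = -2.806*q^5 + 9.0332*q^4 - 5.3214*q^3 - 1.6878*q^2 + 6.8516*q + 3.5435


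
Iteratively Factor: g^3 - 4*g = (g + 2)*(g^2 - 2*g) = (g - 2)*(g + 2)*(g)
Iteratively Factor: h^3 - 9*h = (h - 3)*(h^2 + 3*h) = h*(h - 3)*(h + 3)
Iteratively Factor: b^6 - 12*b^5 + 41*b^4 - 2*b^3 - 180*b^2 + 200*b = (b + 2)*(b^5 - 14*b^4 + 69*b^3 - 140*b^2 + 100*b) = (b - 5)*(b + 2)*(b^4 - 9*b^3 + 24*b^2 - 20*b) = (b - 5)^2*(b + 2)*(b^3 - 4*b^2 + 4*b) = (b - 5)^2*(b - 2)*(b + 2)*(b^2 - 2*b) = b*(b - 5)^2*(b - 2)*(b + 2)*(b - 2)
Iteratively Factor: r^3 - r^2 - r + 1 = (r + 1)*(r^2 - 2*r + 1) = (r - 1)*(r + 1)*(r - 1)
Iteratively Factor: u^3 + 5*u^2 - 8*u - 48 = (u - 3)*(u^2 + 8*u + 16) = (u - 3)*(u + 4)*(u + 4)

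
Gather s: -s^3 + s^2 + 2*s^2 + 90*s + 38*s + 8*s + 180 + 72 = -s^3 + 3*s^2 + 136*s + 252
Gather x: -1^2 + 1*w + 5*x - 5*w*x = w + x*(5 - 5*w) - 1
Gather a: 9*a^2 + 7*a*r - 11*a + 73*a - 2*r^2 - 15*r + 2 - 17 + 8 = 9*a^2 + a*(7*r + 62) - 2*r^2 - 15*r - 7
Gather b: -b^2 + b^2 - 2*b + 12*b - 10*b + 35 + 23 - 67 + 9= 0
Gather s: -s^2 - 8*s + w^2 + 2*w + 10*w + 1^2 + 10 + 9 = -s^2 - 8*s + w^2 + 12*w + 20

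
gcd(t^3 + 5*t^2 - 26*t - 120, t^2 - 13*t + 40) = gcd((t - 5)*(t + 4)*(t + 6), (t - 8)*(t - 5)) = t - 5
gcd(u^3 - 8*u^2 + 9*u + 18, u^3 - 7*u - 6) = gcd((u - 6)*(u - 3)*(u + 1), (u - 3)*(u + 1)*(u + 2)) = u^2 - 2*u - 3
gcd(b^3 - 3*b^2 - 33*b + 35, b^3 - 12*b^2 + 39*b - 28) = b^2 - 8*b + 7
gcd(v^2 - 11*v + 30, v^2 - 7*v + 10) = v - 5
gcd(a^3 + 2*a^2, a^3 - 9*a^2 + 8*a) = a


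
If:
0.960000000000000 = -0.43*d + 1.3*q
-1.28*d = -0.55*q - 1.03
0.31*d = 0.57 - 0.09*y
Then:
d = 1.31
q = 1.17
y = 1.83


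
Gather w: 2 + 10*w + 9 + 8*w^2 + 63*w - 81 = 8*w^2 + 73*w - 70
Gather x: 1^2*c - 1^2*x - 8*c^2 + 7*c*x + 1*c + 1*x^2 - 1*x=-8*c^2 + 2*c + x^2 + x*(7*c - 2)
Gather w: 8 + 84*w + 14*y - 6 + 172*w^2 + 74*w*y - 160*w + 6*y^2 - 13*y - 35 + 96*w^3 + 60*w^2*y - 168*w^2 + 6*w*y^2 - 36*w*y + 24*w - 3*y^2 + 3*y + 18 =96*w^3 + w^2*(60*y + 4) + w*(6*y^2 + 38*y - 52) + 3*y^2 + 4*y - 15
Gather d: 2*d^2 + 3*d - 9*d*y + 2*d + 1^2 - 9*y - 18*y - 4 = 2*d^2 + d*(5 - 9*y) - 27*y - 3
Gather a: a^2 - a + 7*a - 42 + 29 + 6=a^2 + 6*a - 7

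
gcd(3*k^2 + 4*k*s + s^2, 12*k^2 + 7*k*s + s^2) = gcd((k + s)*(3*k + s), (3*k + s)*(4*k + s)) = 3*k + s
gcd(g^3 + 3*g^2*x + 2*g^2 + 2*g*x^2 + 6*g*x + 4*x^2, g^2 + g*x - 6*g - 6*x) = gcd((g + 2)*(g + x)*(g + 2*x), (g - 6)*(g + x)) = g + x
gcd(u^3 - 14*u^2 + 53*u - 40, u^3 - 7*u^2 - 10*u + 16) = u^2 - 9*u + 8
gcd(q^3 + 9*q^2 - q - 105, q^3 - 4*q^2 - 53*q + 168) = q^2 + 4*q - 21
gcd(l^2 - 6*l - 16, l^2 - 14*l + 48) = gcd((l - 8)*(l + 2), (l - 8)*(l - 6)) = l - 8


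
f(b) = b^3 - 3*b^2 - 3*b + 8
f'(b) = 3*b^2 - 6*b - 3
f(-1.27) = 4.92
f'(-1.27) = 9.46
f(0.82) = 4.07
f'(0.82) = -5.90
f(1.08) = 2.52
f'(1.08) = -5.98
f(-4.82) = -159.22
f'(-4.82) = 95.62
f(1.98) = -1.94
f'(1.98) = -3.12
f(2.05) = -2.14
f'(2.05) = -2.69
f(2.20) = -2.47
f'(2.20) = -1.68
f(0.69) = 4.83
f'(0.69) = -5.71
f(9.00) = 467.00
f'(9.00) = 186.00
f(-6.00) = -298.00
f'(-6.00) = 141.00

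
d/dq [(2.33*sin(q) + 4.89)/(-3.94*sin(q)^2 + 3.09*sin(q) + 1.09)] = (9.1802*sin(q)^2 + 38.5332*sin(q) - 12.5704)*cos(q)/(15.5236*sin(q)^4 - 24.3492*sin(q)^3 + 0.9589*sin(q)^2 + 6.7362*sin(q) + 1.1881)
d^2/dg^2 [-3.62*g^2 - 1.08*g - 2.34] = -7.24000000000000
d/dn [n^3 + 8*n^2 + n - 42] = 3*n^2 + 16*n + 1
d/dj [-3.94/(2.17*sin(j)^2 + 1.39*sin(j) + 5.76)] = (17.0996*sin(j) + 5.4766)*cos(j)/(2.17*sin(j)^2 + 1.39*sin(j) + 5.76)^2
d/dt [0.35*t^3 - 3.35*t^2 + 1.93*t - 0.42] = 1.05*t^2 - 6.7*t + 1.93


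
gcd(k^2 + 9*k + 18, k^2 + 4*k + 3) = k + 3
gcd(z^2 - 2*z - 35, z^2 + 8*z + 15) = z + 5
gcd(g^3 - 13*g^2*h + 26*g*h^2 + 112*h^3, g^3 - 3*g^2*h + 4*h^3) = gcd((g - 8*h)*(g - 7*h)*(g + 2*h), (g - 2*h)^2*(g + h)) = 1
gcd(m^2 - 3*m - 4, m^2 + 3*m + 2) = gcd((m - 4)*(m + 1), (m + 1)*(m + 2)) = m + 1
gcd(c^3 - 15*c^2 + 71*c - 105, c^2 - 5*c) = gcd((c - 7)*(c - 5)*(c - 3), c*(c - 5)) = c - 5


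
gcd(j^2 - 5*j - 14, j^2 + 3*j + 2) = j + 2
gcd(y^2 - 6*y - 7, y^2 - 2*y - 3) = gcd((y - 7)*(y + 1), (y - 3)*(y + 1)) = y + 1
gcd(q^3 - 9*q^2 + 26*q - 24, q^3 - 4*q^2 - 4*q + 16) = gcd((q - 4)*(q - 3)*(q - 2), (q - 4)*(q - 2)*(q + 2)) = q^2 - 6*q + 8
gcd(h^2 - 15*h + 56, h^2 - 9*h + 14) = h - 7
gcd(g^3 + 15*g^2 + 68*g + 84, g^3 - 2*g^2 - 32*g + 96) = g + 6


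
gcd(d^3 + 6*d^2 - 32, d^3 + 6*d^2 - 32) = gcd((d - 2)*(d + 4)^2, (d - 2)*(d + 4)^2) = d^3 + 6*d^2 - 32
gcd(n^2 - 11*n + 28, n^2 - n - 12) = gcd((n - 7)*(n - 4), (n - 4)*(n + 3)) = n - 4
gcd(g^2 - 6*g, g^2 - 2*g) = g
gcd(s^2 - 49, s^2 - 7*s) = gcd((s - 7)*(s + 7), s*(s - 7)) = s - 7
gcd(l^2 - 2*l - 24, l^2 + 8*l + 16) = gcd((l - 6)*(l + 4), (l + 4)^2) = l + 4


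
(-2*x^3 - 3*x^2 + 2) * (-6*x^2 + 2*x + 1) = 12*x^5 + 14*x^4 - 8*x^3 - 15*x^2 + 4*x + 2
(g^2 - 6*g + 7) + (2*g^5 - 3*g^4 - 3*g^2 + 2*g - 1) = 2*g^5 - 3*g^4 - 2*g^2 - 4*g + 6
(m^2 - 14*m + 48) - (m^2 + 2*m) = 48 - 16*m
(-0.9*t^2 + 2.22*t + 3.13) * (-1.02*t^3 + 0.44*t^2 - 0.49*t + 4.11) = 0.918*t^5 - 2.6604*t^4 - 1.7748*t^3 - 3.4096*t^2 + 7.5905*t + 12.8643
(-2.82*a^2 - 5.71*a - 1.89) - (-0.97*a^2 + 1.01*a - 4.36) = -1.85*a^2 - 6.72*a + 2.47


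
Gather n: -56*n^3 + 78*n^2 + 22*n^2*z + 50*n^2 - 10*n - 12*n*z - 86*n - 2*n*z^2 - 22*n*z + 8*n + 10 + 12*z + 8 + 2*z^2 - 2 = -56*n^3 + n^2*(22*z + 128) + n*(-2*z^2 - 34*z - 88) + 2*z^2 + 12*z + 16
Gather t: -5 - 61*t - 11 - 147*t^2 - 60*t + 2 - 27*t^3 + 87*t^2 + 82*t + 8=-27*t^3 - 60*t^2 - 39*t - 6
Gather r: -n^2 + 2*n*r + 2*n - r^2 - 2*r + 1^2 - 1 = -n^2 + 2*n - r^2 + r*(2*n - 2)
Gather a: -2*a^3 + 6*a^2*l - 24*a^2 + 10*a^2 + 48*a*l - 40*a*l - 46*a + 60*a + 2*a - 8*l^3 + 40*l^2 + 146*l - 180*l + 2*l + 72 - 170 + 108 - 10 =-2*a^3 + a^2*(6*l - 14) + a*(8*l + 16) - 8*l^3 + 40*l^2 - 32*l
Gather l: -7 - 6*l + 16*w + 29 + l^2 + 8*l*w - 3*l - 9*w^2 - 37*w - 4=l^2 + l*(8*w - 9) - 9*w^2 - 21*w + 18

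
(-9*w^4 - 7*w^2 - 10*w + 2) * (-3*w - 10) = 27*w^5 + 90*w^4 + 21*w^3 + 100*w^2 + 94*w - 20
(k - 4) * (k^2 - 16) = k^3 - 4*k^2 - 16*k + 64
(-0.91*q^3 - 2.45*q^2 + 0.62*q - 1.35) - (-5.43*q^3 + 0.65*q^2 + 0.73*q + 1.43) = 4.52*q^3 - 3.1*q^2 - 0.11*q - 2.78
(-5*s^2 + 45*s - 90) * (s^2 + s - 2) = -5*s^4 + 40*s^3 - 35*s^2 - 180*s + 180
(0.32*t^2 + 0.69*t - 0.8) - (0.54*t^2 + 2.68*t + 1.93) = -0.22*t^2 - 1.99*t - 2.73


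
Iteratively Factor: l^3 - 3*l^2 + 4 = (l - 2)*(l^2 - l - 2) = (l - 2)^2*(l + 1)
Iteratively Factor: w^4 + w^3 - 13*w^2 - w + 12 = (w + 1)*(w^3 - 13*w + 12) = (w - 1)*(w + 1)*(w^2 + w - 12) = (w - 1)*(w + 1)*(w + 4)*(w - 3)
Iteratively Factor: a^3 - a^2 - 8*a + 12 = (a + 3)*(a^2 - 4*a + 4) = (a - 2)*(a + 3)*(a - 2)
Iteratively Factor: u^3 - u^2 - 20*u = (u + 4)*(u^2 - 5*u) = (u - 5)*(u + 4)*(u)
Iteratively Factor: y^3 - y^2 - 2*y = (y + 1)*(y^2 - 2*y) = y*(y + 1)*(y - 2)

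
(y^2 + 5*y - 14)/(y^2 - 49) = (y - 2)/(y - 7)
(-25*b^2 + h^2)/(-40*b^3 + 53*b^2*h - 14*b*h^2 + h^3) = (5*b + h)/(8*b^2 - 9*b*h + h^2)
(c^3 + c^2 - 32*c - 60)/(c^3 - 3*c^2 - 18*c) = (c^2 + 7*c + 10)/(c*(c + 3))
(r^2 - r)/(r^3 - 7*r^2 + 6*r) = 1/(r - 6)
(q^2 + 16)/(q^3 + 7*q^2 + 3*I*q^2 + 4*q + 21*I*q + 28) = (q - 4*I)/(q^2 + q*(7 - I) - 7*I)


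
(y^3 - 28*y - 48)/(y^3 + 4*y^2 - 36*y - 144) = (y + 2)/(y + 6)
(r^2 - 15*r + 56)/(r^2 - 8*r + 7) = (r - 8)/(r - 1)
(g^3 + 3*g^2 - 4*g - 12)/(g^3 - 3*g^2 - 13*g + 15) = (g^2 - 4)/(g^2 - 6*g + 5)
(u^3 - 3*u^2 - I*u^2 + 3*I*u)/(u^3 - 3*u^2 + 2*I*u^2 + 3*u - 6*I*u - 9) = u/(u + 3*I)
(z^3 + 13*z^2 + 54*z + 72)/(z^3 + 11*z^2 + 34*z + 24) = (z + 3)/(z + 1)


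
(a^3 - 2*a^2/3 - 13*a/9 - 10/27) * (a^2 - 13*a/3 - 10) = a^5 - 5*a^4 - 77*a^3/9 + 113*a^2/9 + 1300*a/81 + 100/27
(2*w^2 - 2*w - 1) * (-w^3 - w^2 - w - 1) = -2*w^5 + w^3 + w^2 + 3*w + 1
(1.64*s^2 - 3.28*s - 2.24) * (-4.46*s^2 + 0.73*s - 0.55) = -7.3144*s^4 + 15.826*s^3 + 6.694*s^2 + 0.1688*s + 1.232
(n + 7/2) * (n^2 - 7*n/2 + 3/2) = n^3 - 43*n/4 + 21/4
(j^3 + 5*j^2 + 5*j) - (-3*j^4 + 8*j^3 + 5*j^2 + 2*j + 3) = 3*j^4 - 7*j^3 + 3*j - 3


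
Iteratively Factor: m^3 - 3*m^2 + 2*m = (m - 2)*(m^2 - m) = m*(m - 2)*(m - 1)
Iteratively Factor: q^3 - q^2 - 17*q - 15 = (q + 3)*(q^2 - 4*q - 5) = (q + 1)*(q + 3)*(q - 5)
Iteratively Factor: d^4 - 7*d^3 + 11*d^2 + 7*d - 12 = (d - 3)*(d^3 - 4*d^2 - d + 4) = (d - 3)*(d + 1)*(d^2 - 5*d + 4) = (d - 4)*(d - 3)*(d + 1)*(d - 1)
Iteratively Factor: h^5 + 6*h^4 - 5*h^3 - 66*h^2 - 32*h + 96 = (h - 3)*(h^4 + 9*h^3 + 22*h^2 - 32) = (h - 3)*(h - 1)*(h^3 + 10*h^2 + 32*h + 32) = (h - 3)*(h - 1)*(h + 4)*(h^2 + 6*h + 8) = (h - 3)*(h - 1)*(h + 4)^2*(h + 2)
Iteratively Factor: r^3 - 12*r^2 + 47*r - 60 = (r - 3)*(r^2 - 9*r + 20) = (r - 4)*(r - 3)*(r - 5)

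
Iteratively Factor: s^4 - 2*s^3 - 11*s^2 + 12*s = (s + 3)*(s^3 - 5*s^2 + 4*s) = s*(s + 3)*(s^2 - 5*s + 4) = s*(s - 1)*(s + 3)*(s - 4)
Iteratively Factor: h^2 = (h)*(h)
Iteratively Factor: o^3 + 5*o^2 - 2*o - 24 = (o + 4)*(o^2 + o - 6) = (o + 3)*(o + 4)*(o - 2)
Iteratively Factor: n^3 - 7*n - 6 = (n + 1)*(n^2 - n - 6) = (n + 1)*(n + 2)*(n - 3)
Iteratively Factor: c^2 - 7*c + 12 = (c - 3)*(c - 4)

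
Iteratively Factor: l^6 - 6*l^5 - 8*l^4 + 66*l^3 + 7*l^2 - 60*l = (l - 5)*(l^5 - l^4 - 13*l^3 + l^2 + 12*l) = (l - 5)*(l + 3)*(l^4 - 4*l^3 - l^2 + 4*l) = l*(l - 5)*(l + 3)*(l^3 - 4*l^2 - l + 4) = l*(l - 5)*(l - 1)*(l + 3)*(l^2 - 3*l - 4) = l*(l - 5)*(l - 4)*(l - 1)*(l + 3)*(l + 1)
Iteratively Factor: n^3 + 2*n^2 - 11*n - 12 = (n - 3)*(n^2 + 5*n + 4) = (n - 3)*(n + 1)*(n + 4)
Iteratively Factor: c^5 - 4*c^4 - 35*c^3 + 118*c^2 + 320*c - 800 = (c + 4)*(c^4 - 8*c^3 - 3*c^2 + 130*c - 200) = (c - 5)*(c + 4)*(c^3 - 3*c^2 - 18*c + 40) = (c - 5)^2*(c + 4)*(c^2 + 2*c - 8) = (c - 5)^2*(c - 2)*(c + 4)*(c + 4)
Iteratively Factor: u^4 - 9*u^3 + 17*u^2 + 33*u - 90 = (u - 3)*(u^3 - 6*u^2 - u + 30) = (u - 5)*(u - 3)*(u^2 - u - 6) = (u - 5)*(u - 3)*(u + 2)*(u - 3)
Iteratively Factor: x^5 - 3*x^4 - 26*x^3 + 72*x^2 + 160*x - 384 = (x - 4)*(x^4 + x^3 - 22*x^2 - 16*x + 96) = (x - 4)*(x + 3)*(x^3 - 2*x^2 - 16*x + 32) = (x - 4)^2*(x + 3)*(x^2 + 2*x - 8) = (x - 4)^2*(x - 2)*(x + 3)*(x + 4)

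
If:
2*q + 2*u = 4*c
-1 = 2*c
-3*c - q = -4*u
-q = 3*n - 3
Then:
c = -1/2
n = 7/6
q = -1/2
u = -1/2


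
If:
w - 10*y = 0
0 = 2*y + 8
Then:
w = -40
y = -4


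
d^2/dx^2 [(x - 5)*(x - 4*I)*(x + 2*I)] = 6*x - 10 - 4*I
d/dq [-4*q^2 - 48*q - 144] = -8*q - 48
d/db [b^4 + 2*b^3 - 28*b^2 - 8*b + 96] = 4*b^3 + 6*b^2 - 56*b - 8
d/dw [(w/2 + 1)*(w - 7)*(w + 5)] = 3*w^2/2 - 39/2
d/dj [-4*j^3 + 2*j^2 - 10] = 4*j*(1 - 3*j)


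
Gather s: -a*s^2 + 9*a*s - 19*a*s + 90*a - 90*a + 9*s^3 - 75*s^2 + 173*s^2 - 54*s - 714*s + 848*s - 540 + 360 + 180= 9*s^3 + s^2*(98 - a) + s*(80 - 10*a)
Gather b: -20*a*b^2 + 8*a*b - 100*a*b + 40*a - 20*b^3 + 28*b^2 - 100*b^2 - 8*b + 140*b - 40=40*a - 20*b^3 + b^2*(-20*a - 72) + b*(132 - 92*a) - 40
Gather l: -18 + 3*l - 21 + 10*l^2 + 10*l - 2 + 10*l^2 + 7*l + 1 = 20*l^2 + 20*l - 40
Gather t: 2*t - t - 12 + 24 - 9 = t + 3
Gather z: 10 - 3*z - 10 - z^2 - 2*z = -z^2 - 5*z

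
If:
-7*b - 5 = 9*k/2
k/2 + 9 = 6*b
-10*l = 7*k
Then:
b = 76/61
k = -186/61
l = 651/305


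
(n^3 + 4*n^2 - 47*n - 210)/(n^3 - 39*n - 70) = (n + 6)/(n + 2)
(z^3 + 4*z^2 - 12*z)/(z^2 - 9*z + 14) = z*(z + 6)/(z - 7)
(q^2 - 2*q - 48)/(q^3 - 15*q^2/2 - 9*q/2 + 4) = 2*(q + 6)/(2*q^2 + q - 1)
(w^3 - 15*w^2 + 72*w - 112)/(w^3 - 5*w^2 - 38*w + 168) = (w - 4)/(w + 6)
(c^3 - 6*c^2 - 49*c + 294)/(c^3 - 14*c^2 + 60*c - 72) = (c^2 - 49)/(c^2 - 8*c + 12)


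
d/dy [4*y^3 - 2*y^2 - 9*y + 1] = 12*y^2 - 4*y - 9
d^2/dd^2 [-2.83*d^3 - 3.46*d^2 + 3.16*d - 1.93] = -16.98*d - 6.92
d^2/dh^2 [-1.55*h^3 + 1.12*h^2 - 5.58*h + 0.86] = 2.24 - 9.3*h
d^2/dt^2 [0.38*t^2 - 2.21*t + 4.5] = 0.760000000000000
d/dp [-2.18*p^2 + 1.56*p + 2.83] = 1.56 - 4.36*p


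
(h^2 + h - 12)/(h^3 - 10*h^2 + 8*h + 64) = (h^2 + h - 12)/(h^3 - 10*h^2 + 8*h + 64)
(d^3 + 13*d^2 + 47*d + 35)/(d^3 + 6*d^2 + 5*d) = (d + 7)/d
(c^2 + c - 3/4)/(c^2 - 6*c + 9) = (c^2 + c - 3/4)/(c^2 - 6*c + 9)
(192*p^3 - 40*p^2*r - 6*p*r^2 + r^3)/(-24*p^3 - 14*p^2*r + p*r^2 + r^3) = (-48*p^2 - 2*p*r + r^2)/(6*p^2 + 5*p*r + r^2)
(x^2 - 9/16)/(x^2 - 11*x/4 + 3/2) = (x + 3/4)/(x - 2)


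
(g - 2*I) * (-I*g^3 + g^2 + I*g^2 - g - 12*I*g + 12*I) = -I*g^4 - g^3 + I*g^3 + g^2 - 14*I*g^2 - 24*g + 14*I*g + 24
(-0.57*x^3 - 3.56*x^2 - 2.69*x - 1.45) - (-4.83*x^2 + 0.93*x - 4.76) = -0.57*x^3 + 1.27*x^2 - 3.62*x + 3.31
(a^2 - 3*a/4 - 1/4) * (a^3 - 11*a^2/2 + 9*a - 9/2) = a^5 - 25*a^4/4 + 103*a^3/8 - 79*a^2/8 + 9*a/8 + 9/8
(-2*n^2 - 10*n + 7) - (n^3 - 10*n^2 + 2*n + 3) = -n^3 + 8*n^2 - 12*n + 4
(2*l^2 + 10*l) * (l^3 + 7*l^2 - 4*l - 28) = 2*l^5 + 24*l^4 + 62*l^3 - 96*l^2 - 280*l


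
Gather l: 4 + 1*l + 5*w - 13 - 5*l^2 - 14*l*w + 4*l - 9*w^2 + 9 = -5*l^2 + l*(5 - 14*w) - 9*w^2 + 5*w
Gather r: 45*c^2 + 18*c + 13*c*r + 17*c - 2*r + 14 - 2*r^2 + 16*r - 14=45*c^2 + 35*c - 2*r^2 + r*(13*c + 14)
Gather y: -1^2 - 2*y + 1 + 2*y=0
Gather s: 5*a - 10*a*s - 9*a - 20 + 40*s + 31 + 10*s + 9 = -4*a + s*(50 - 10*a) + 20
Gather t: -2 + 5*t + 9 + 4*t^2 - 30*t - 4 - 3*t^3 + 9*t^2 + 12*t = -3*t^3 + 13*t^2 - 13*t + 3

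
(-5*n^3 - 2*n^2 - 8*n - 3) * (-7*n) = 35*n^4 + 14*n^3 + 56*n^2 + 21*n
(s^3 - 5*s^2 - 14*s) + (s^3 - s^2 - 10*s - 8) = 2*s^3 - 6*s^2 - 24*s - 8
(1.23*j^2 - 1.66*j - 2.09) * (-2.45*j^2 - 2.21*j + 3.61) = -3.0135*j^4 + 1.3487*j^3 + 13.2294*j^2 - 1.3737*j - 7.5449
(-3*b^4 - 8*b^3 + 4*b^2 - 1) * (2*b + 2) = -6*b^5 - 22*b^4 - 8*b^3 + 8*b^2 - 2*b - 2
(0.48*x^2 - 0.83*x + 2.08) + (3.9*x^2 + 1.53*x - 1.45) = 4.38*x^2 + 0.7*x + 0.63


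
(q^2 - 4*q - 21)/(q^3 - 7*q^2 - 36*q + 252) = (q + 3)/(q^2 - 36)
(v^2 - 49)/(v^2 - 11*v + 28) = (v + 7)/(v - 4)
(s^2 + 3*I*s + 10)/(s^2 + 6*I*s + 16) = (s + 5*I)/(s + 8*I)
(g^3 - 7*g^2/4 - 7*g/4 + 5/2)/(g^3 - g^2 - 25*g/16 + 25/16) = 4*(g - 2)/(4*g - 5)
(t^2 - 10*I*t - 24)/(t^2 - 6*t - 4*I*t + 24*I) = (t - 6*I)/(t - 6)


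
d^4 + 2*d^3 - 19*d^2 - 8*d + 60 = (d - 3)*(d - 2)*(d + 2)*(d + 5)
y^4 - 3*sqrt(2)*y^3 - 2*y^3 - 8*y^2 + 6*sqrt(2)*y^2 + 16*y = y*(y - 2)*(y - 4*sqrt(2))*(y + sqrt(2))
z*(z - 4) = z^2 - 4*z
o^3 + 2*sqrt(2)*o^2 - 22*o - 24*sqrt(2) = (o - 3*sqrt(2))*(o + sqrt(2))*(o + 4*sqrt(2))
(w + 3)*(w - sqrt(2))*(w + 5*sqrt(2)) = w^3 + 3*w^2 + 4*sqrt(2)*w^2 - 10*w + 12*sqrt(2)*w - 30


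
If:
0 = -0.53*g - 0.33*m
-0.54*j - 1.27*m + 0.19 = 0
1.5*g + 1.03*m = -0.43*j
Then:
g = -0.10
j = -0.04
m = 0.17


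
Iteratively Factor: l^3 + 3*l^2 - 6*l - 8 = (l + 4)*(l^2 - l - 2) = (l - 2)*(l + 4)*(l + 1)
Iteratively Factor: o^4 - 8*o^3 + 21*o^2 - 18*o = (o)*(o^3 - 8*o^2 + 21*o - 18) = o*(o - 3)*(o^2 - 5*o + 6) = o*(o - 3)^2*(o - 2)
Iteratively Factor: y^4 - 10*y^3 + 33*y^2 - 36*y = (y)*(y^3 - 10*y^2 + 33*y - 36) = y*(y - 3)*(y^2 - 7*y + 12) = y*(y - 4)*(y - 3)*(y - 3)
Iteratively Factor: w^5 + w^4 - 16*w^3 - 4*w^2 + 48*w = (w - 2)*(w^4 + 3*w^3 - 10*w^2 - 24*w) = (w - 2)*(w + 2)*(w^3 + w^2 - 12*w) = (w - 2)*(w + 2)*(w + 4)*(w^2 - 3*w) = (w - 3)*(w - 2)*(w + 2)*(w + 4)*(w)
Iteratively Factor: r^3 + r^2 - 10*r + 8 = (r - 2)*(r^2 + 3*r - 4) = (r - 2)*(r + 4)*(r - 1)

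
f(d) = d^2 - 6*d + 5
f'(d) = 2*d - 6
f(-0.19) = 6.18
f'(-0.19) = -6.38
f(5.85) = 4.12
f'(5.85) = 5.70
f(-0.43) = 7.76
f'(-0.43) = -6.86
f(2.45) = -3.70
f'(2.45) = -1.10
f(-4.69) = 55.14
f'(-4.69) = -15.38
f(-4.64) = 54.37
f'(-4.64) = -15.28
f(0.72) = 1.20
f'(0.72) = -4.56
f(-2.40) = 25.16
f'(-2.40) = -10.80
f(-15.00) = 320.00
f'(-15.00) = -36.00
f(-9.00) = 140.00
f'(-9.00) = -24.00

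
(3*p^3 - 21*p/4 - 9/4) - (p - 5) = 3*p^3 - 25*p/4 + 11/4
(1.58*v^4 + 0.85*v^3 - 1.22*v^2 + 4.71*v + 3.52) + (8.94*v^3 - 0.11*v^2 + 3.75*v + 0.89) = 1.58*v^4 + 9.79*v^3 - 1.33*v^2 + 8.46*v + 4.41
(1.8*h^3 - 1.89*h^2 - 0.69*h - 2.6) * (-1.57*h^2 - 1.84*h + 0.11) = -2.826*h^5 - 0.3447*h^4 + 4.7589*h^3 + 5.1437*h^2 + 4.7081*h - 0.286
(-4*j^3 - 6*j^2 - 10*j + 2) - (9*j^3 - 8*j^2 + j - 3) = -13*j^3 + 2*j^2 - 11*j + 5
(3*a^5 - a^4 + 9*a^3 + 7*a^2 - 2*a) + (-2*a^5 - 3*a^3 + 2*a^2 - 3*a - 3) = a^5 - a^4 + 6*a^3 + 9*a^2 - 5*a - 3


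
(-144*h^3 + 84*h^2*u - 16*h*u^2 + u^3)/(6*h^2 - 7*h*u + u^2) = (24*h^2 - 10*h*u + u^2)/(-h + u)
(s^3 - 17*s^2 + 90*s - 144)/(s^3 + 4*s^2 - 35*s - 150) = (s^2 - 11*s + 24)/(s^2 + 10*s + 25)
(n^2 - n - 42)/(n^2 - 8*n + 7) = (n + 6)/(n - 1)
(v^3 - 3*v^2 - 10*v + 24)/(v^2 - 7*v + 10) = (v^2 - v - 12)/(v - 5)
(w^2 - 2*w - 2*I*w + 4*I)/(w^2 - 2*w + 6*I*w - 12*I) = (w - 2*I)/(w + 6*I)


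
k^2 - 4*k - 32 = (k - 8)*(k + 4)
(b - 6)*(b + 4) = b^2 - 2*b - 24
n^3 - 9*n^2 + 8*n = n*(n - 8)*(n - 1)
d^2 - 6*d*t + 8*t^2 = (d - 4*t)*(d - 2*t)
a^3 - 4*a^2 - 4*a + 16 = (a - 4)*(a - 2)*(a + 2)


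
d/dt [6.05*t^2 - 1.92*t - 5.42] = 12.1*t - 1.92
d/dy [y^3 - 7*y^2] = y*(3*y - 14)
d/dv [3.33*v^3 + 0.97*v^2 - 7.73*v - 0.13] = 9.99*v^2 + 1.94*v - 7.73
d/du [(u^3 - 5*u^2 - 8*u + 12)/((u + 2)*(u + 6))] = (u^2 + 12*u - 48)/(u^2 + 12*u + 36)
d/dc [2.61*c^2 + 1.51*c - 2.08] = 5.22*c + 1.51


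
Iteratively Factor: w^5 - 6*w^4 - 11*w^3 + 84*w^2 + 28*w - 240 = (w + 2)*(w^4 - 8*w^3 + 5*w^2 + 74*w - 120) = (w - 4)*(w + 2)*(w^3 - 4*w^2 - 11*w + 30) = (w - 4)*(w - 2)*(w + 2)*(w^2 - 2*w - 15) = (w - 4)*(w - 2)*(w + 2)*(w + 3)*(w - 5)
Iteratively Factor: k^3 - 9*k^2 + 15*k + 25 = (k + 1)*(k^2 - 10*k + 25) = (k - 5)*(k + 1)*(k - 5)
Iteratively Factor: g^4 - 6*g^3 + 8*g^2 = (g)*(g^3 - 6*g^2 + 8*g) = g*(g - 2)*(g^2 - 4*g) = g*(g - 4)*(g - 2)*(g)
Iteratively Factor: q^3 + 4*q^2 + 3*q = (q + 3)*(q^2 + q) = (q + 1)*(q + 3)*(q)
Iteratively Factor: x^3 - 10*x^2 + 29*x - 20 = (x - 5)*(x^2 - 5*x + 4) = (x - 5)*(x - 1)*(x - 4)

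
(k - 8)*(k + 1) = k^2 - 7*k - 8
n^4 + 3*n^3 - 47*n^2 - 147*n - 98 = (n - 7)*(n + 1)*(n + 2)*(n + 7)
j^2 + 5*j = j*(j + 5)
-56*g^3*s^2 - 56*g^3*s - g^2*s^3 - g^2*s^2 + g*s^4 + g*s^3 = s*(-8*g + s)*(7*g + s)*(g*s + g)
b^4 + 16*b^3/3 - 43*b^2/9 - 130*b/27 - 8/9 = (b - 4/3)*(b + 1/3)^2*(b + 6)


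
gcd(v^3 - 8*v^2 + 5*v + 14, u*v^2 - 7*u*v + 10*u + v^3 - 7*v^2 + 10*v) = v - 2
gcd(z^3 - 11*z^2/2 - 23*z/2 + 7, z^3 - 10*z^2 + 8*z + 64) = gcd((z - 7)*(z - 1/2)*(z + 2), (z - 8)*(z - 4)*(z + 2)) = z + 2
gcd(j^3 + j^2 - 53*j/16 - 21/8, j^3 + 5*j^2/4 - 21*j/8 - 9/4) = j^2 + 11*j/4 + 3/2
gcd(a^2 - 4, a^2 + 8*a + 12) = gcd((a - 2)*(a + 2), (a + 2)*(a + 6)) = a + 2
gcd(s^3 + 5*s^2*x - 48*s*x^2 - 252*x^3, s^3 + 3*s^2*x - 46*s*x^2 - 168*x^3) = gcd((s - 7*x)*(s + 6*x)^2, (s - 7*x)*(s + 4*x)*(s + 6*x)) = -s^2 + s*x + 42*x^2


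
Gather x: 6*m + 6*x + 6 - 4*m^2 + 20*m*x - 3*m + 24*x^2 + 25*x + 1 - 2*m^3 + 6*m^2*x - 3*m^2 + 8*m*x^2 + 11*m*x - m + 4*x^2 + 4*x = -2*m^3 - 7*m^2 + 2*m + x^2*(8*m + 28) + x*(6*m^2 + 31*m + 35) + 7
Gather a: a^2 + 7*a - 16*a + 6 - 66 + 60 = a^2 - 9*a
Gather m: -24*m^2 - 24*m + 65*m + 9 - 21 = -24*m^2 + 41*m - 12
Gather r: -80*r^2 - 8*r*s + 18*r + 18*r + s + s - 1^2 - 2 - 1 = -80*r^2 + r*(36 - 8*s) + 2*s - 4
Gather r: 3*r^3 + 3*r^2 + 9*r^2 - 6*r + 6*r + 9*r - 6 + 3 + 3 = 3*r^3 + 12*r^2 + 9*r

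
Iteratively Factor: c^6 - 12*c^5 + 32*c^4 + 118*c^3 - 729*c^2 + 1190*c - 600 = (c - 5)*(c^5 - 7*c^4 - 3*c^3 + 103*c^2 - 214*c + 120) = (c - 5)*(c - 2)*(c^4 - 5*c^3 - 13*c^2 + 77*c - 60) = (c - 5)*(c - 2)*(c + 4)*(c^3 - 9*c^2 + 23*c - 15) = (c - 5)^2*(c - 2)*(c + 4)*(c^2 - 4*c + 3) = (c - 5)^2*(c - 2)*(c - 1)*(c + 4)*(c - 3)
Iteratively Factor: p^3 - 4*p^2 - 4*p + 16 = (p - 2)*(p^2 - 2*p - 8) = (p - 4)*(p - 2)*(p + 2)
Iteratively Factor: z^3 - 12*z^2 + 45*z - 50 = (z - 5)*(z^2 - 7*z + 10) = (z - 5)*(z - 2)*(z - 5)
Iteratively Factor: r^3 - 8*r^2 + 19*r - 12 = (r - 4)*(r^2 - 4*r + 3) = (r - 4)*(r - 3)*(r - 1)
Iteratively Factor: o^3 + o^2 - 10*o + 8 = (o - 1)*(o^2 + 2*o - 8) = (o - 2)*(o - 1)*(o + 4)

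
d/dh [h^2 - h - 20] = 2*h - 1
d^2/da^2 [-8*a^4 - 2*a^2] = -96*a^2 - 4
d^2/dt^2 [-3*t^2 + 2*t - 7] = -6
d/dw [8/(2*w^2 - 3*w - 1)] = 8*(3 - 4*w)/(-2*w^2 + 3*w + 1)^2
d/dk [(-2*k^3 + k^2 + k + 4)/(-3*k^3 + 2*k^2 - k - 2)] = (-k^4 + 10*k^3 + 45*k^2 - 20*k + 2)/(9*k^6 - 12*k^5 + 10*k^4 + 8*k^3 - 7*k^2 + 4*k + 4)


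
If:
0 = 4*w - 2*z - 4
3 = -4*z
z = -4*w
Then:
No Solution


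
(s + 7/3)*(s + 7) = s^2 + 28*s/3 + 49/3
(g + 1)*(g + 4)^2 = g^3 + 9*g^2 + 24*g + 16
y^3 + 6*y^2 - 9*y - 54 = (y - 3)*(y + 3)*(y + 6)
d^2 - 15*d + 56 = (d - 8)*(d - 7)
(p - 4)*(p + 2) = p^2 - 2*p - 8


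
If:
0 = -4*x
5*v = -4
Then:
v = -4/5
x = 0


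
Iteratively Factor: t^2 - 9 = (t - 3)*(t + 3)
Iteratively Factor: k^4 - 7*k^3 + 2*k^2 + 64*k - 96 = (k - 2)*(k^3 - 5*k^2 - 8*k + 48) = (k - 4)*(k - 2)*(k^2 - k - 12) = (k - 4)^2*(k - 2)*(k + 3)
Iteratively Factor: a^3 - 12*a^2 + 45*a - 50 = (a - 5)*(a^2 - 7*a + 10) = (a - 5)*(a - 2)*(a - 5)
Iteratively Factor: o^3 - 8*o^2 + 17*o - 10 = (o - 5)*(o^2 - 3*o + 2) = (o - 5)*(o - 1)*(o - 2)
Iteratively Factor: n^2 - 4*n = (n - 4)*(n)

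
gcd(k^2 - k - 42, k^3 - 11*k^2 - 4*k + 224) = k - 7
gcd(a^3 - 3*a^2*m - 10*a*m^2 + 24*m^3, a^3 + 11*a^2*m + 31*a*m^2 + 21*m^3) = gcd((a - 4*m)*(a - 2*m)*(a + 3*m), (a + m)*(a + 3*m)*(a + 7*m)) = a + 3*m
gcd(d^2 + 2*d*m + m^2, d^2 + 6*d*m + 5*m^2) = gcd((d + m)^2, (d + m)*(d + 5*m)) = d + m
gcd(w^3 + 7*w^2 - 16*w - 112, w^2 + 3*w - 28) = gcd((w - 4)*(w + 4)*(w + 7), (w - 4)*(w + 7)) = w^2 + 3*w - 28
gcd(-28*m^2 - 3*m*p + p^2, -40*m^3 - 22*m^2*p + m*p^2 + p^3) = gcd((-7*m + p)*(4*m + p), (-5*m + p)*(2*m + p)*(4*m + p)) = 4*m + p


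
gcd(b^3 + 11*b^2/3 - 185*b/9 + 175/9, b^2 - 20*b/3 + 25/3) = b - 5/3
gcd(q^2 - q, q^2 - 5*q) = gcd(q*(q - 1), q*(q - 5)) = q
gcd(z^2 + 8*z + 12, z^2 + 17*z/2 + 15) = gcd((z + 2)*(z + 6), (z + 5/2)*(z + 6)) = z + 6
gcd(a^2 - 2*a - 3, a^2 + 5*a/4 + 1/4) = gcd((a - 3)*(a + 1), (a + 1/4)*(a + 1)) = a + 1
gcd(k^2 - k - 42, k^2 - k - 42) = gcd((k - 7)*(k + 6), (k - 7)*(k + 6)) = k^2 - k - 42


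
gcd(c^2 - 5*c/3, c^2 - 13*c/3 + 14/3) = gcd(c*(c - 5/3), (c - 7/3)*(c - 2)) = 1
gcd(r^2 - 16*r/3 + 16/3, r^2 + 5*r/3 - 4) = r - 4/3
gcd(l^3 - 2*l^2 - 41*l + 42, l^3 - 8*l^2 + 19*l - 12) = l - 1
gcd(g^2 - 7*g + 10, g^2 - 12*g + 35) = g - 5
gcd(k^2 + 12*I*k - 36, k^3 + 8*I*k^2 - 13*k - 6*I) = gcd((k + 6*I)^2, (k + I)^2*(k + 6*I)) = k + 6*I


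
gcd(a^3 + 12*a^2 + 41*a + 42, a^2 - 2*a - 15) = a + 3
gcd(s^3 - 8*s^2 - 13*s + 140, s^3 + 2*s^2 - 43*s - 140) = s^2 - 3*s - 28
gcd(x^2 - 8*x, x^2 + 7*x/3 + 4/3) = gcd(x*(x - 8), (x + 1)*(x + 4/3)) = 1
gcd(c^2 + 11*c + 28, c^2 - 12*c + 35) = 1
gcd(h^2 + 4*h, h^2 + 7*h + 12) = h + 4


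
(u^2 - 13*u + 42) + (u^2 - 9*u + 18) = 2*u^2 - 22*u + 60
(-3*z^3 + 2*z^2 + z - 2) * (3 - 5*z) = 15*z^4 - 19*z^3 + z^2 + 13*z - 6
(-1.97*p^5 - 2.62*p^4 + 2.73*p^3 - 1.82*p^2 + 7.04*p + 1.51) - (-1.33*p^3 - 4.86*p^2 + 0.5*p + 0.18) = -1.97*p^5 - 2.62*p^4 + 4.06*p^3 + 3.04*p^2 + 6.54*p + 1.33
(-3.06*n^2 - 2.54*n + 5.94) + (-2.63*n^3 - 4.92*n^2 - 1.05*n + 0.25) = -2.63*n^3 - 7.98*n^2 - 3.59*n + 6.19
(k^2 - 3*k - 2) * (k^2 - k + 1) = k^4 - 4*k^3 + 2*k^2 - k - 2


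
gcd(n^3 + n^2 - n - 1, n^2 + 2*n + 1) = n^2 + 2*n + 1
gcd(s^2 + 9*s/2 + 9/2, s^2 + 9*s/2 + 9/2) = s^2 + 9*s/2 + 9/2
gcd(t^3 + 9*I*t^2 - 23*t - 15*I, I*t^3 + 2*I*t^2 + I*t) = 1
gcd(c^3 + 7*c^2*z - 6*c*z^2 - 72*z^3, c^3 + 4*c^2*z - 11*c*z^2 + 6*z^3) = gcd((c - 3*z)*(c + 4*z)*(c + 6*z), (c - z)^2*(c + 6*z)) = c + 6*z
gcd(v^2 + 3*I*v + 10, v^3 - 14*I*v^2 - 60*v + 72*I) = v - 2*I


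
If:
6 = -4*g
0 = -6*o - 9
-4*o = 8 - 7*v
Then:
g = -3/2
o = -3/2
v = 2/7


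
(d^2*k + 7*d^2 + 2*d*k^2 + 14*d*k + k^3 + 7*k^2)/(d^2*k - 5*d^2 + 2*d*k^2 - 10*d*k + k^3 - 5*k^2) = (k + 7)/(k - 5)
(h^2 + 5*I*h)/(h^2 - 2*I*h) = (h + 5*I)/(h - 2*I)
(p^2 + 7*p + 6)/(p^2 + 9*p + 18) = (p + 1)/(p + 3)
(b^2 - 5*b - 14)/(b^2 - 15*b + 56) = (b + 2)/(b - 8)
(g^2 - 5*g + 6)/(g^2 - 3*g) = (g - 2)/g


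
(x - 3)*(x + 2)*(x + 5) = x^3 + 4*x^2 - 11*x - 30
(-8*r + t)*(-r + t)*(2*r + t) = 16*r^3 - 10*r^2*t - 7*r*t^2 + t^3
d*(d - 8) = d^2 - 8*d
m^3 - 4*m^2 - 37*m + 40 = (m - 8)*(m - 1)*(m + 5)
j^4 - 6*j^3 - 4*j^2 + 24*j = j*(j - 6)*(j - 2)*(j + 2)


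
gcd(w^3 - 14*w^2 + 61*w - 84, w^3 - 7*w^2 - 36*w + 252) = w - 7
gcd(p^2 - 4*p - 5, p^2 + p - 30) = p - 5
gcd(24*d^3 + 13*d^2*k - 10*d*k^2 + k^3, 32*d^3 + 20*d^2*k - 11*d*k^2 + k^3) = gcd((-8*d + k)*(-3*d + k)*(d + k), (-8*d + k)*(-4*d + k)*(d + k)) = 8*d^2 + 7*d*k - k^2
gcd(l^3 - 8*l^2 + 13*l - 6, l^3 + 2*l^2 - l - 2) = l - 1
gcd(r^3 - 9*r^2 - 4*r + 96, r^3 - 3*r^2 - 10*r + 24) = r^2 - r - 12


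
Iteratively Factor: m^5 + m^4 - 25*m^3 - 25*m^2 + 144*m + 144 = (m + 1)*(m^4 - 25*m^2 + 144) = (m + 1)*(m + 3)*(m^3 - 3*m^2 - 16*m + 48) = (m + 1)*(m + 3)*(m + 4)*(m^2 - 7*m + 12) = (m - 4)*(m + 1)*(m + 3)*(m + 4)*(m - 3)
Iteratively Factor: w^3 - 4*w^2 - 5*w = (w - 5)*(w^2 + w) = w*(w - 5)*(w + 1)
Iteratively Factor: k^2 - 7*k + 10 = (k - 5)*(k - 2)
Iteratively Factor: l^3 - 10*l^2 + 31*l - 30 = (l - 5)*(l^2 - 5*l + 6) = (l - 5)*(l - 3)*(l - 2)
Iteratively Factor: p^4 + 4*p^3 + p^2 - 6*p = (p + 2)*(p^3 + 2*p^2 - 3*p) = (p - 1)*(p + 2)*(p^2 + 3*p) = (p - 1)*(p + 2)*(p + 3)*(p)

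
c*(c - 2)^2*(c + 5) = c^4 + c^3 - 16*c^2 + 20*c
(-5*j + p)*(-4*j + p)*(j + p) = 20*j^3 + 11*j^2*p - 8*j*p^2 + p^3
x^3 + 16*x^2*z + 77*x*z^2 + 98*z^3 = (x + 2*z)*(x + 7*z)^2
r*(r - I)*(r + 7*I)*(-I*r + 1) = -I*r^4 + 7*r^3 - I*r^2 + 7*r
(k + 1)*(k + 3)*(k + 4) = k^3 + 8*k^2 + 19*k + 12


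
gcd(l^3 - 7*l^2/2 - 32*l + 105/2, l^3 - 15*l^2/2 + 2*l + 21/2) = l^2 - 17*l/2 + 21/2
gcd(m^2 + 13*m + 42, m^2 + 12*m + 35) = m + 7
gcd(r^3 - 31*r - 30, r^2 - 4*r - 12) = r - 6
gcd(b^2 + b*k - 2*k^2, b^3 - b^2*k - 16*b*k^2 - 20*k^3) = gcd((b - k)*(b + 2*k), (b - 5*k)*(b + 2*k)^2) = b + 2*k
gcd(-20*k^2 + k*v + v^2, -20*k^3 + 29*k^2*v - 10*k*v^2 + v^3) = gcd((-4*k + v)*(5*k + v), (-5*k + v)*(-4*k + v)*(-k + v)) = -4*k + v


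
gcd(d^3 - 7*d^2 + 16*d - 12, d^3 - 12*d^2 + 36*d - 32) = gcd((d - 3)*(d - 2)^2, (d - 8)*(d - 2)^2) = d^2 - 4*d + 4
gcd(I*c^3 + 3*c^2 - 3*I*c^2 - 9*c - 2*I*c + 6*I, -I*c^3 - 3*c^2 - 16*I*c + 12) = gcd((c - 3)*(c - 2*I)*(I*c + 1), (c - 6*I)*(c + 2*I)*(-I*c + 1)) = 1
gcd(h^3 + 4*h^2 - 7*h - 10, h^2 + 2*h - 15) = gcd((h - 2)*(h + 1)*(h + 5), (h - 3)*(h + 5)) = h + 5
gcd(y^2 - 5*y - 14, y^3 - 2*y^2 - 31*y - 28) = y - 7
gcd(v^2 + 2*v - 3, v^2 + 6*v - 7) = v - 1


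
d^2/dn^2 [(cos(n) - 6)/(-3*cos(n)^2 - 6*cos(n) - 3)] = (47*cos(n)/4 - 14*cos(2*n) + cos(3*n)/4 + 26)/(3*(cos(n) + 1)^4)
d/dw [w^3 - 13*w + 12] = 3*w^2 - 13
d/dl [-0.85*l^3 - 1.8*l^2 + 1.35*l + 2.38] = -2.55*l^2 - 3.6*l + 1.35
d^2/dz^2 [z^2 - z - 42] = 2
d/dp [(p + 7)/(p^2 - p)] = (-p^2 - 14*p + 7)/(p^2*(p^2 - 2*p + 1))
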